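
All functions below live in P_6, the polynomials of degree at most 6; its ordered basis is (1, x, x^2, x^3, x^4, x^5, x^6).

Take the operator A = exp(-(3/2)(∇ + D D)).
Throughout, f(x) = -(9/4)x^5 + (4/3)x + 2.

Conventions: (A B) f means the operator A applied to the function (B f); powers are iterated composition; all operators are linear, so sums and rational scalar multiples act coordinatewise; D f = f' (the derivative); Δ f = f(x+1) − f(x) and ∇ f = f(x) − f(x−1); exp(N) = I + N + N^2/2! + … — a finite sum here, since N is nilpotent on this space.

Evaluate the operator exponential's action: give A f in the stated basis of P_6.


order-1 term: (135/8)x^4 + (135/4)x^3 + (135/4)x^2 - (135/8)x + 11/8
order-2 term: -(405/8)x^3 - (1215/8)x^2 - (2835/16)x - 405/16
order-3 term: (1215/16)x^2 + (3645/16)x + 6075/32
order-4 term: -(3645/64)x - 3645/32
order-5 term: 2187/128
the series for exp(-(3/2)(∇ + D D)) f terminates at order 5
exp(-(3/2)(∇ + D D)) f = -(9/4)x^5 + (135/8)x^4 - (135/8)x^3 - (675/16)x^2 - (4199/192)x + 9099/128

the result is g(x) = -(9/4)x^5 + (135/8)x^4 - (135/8)x^3 - (675/16)x^2 - (4199/192)x + 9099/128


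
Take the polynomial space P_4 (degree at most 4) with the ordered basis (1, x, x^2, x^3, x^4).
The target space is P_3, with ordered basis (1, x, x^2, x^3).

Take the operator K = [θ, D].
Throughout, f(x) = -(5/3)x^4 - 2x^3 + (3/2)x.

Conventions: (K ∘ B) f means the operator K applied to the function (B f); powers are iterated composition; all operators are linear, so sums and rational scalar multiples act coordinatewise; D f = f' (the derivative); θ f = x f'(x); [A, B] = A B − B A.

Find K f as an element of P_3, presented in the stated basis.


D f = -(20/3)x^3 - 6x^2 + 3/2
θ D f = -20x^3 - 12x^2
θ f = -(20/3)x^4 - 6x^3 + (3/2)x
D θ f = -(80/3)x^3 - 18x^2 + 3/2
[θ, D] f = (20/3)x^3 + 6x^2 - 3/2

the image equals g(x) = (20/3)x^3 + 6x^2 - 3/2


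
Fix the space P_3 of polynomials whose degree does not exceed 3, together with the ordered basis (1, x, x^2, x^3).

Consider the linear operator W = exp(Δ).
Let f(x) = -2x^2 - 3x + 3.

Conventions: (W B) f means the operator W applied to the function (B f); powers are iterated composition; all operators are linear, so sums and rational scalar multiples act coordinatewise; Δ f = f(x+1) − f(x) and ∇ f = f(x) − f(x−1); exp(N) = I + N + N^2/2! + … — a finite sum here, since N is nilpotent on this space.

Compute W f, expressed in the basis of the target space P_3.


the result is g(x) = -2x^2 - 7x - 4

order-1 term: -4x - 5
order-2 term: -2
the series for exp(Δ) f terminates at order 2
exp(Δ) f = -2x^2 - 7x - 4


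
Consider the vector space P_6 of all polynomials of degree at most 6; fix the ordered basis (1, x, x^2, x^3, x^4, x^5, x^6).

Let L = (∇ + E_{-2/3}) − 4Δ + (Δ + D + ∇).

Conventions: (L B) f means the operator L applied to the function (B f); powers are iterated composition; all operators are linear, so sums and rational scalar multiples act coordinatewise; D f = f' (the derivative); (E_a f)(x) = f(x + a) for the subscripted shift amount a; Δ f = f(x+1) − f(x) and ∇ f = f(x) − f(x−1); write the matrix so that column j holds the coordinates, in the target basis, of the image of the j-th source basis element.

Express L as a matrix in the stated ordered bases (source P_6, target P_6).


the matrix is [[1, -2/3, -41/9, -35/27, -389/81, -275/243, -3581/729]; [0, 1, -4/3, -41/3, -140/27, -1945/81, -550/81]; [0, 0, 1, -2, -82/3, -350/27, -1945/27]; [0, 0, 0, 1, -8/3, -410/9, -700/27]; [0, 0, 0, 0, 1, -10/3, -205/3]; [0, 0, 0, 0, 0, 1, -4]; [0, 0, 0, 0, 0, 0, 1]] (rows listed top to bottom)

image of 1: 1
image of x: x - 2/3
image of x^2: x^2 - (4/3)x - 41/9
image of x^3: x^3 - 2x^2 - (41/3)x - 35/27
image of x^4: x^4 - (8/3)x^3 - (82/3)x^2 - (140/27)x - 389/81
image of x^5: x^5 - (10/3)x^4 - (410/9)x^3 - (350/27)x^2 - (1945/81)x - 275/243
image of x^6: x^6 - 4x^5 - (205/3)x^4 - (700/27)x^3 - (1945/27)x^2 - (550/81)x - 3581/729
each image's coordinates form column j of the matrix


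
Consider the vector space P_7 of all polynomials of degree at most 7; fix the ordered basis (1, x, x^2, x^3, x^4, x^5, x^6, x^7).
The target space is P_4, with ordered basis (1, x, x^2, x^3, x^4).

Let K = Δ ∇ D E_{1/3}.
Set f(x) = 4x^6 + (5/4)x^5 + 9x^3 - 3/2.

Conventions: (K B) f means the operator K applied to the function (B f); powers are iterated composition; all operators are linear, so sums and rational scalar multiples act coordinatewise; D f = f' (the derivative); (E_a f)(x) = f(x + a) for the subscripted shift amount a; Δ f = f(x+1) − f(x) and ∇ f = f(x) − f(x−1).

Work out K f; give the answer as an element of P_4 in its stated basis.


E_{1/3} f = 4x^6 + (37/4)x^5 + (35/4)x^4 + (721/54)x^3 + (551/54)x^2 + (343/108)x - 3371/2916
D E_{1/3} f = 24x^5 + (185/4)x^4 + 35x^3 + (721/18)x^2 + (551/27)x + 343/108
∇ (D E_{1/3}) f = 120x^4 - 55x^3 + (135/2)x^2 + (361/9)x - 745/108
Δ ∇ (D E_{1/3}) f = 480x^3 + 555x^2 + 450x + 3107/18

g(x) = 480x^3 + 555x^2 + 450x + 3107/18


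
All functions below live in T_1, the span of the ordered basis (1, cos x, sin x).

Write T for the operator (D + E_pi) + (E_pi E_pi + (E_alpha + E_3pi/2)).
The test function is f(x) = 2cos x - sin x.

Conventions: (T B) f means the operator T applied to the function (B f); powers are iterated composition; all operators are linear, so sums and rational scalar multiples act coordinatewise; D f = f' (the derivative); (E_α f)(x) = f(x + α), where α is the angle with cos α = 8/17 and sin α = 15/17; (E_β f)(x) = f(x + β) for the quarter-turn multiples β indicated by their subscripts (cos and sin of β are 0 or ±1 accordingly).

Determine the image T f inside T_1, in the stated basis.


D f = -cos x - 2sin x
E_pi f = -2cos x + sin x
(D + E_pi) f = -3cos x - sin x
E_pi f = -2cos x + sin x
E_pi E_pi f = 2cos x - sin x
E_alpha f = (1/17)cos x - (38/17)sin x
E_3pi/2 f = cos x + 2sin x
(E_alpha + E_3pi/2) f = (18/17)cos x - (4/17)sin x
(E_pi E_pi + (E_alpha + E_3pi/2)) f = (52/17)cos x - (21/17)sin x
((D + E_pi) + (E_pi E_pi + (E_alpha + E_3pi/2))) f = (1/17)cos x - (38/17)sin x

the result is g(x) = (1/17)cos x - (38/17)sin x


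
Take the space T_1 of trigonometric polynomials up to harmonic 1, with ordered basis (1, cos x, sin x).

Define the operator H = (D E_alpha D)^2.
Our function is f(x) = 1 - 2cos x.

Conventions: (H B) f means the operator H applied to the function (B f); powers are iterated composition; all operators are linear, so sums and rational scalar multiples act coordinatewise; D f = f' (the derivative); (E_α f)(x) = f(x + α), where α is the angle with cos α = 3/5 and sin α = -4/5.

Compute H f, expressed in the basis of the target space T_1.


the result is g(x) = (14/25)cos x - (48/25)sin x

D f = 2sin x
E_alpha D f = -(8/5)cos x + (6/5)sin x
D E_alpha D f = (6/5)cos x + (8/5)sin x
D (D E_alpha D) f = (8/5)cos x - (6/5)sin x
E_alpha D (D E_alpha D) f = (48/25)cos x + (14/25)sin x
D E_alpha D (D E_alpha D) f = (14/25)cos x - (48/25)sin x


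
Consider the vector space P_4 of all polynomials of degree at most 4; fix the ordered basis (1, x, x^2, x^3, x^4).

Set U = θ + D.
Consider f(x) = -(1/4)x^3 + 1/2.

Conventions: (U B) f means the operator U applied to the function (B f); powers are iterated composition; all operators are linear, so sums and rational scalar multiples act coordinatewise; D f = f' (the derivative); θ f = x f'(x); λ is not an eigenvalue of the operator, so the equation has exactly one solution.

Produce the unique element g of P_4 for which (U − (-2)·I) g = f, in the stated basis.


write g with unknown coordinates in the stated basis and equate coefficients in (U − (-2)·I) g = f
solving from the highest basis element down gives g = -(1/20)x^3 + (3/80)x^2 - (1/40)x + 21/80
check: U g = -(3/20)x^3 - (3/40)x^2 + (1/20)x - 1/40
so U g − (-2)·g = -(1/4)x^3 + 1/2 = f ✓

the result is g(x) = -(1/20)x^3 + (3/80)x^2 - (1/40)x + 21/80


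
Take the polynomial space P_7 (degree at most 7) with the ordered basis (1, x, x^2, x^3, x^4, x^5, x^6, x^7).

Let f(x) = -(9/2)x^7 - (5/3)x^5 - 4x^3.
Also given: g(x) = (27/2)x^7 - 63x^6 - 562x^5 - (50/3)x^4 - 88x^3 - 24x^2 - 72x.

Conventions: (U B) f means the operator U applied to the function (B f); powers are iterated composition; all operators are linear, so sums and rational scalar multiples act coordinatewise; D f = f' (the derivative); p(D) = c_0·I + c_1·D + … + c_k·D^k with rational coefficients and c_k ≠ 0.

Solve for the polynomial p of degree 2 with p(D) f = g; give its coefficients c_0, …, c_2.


D^0 f = -(9/2)x^7 - (5/3)x^5 - 4x^3
D^1 f = -(63/2)x^6 - (25/3)x^4 - 12x^2
D^2 f = -189x^5 - (100/3)x^3 - 24x
matching coefficients of g against c_0 f + c_1 Df + … from the top degree down determines the c_i
solution: c_0 = -3, c_1 = 2, c_2 = 3

c_0 = -3, c_1 = 2, c_2 = 3


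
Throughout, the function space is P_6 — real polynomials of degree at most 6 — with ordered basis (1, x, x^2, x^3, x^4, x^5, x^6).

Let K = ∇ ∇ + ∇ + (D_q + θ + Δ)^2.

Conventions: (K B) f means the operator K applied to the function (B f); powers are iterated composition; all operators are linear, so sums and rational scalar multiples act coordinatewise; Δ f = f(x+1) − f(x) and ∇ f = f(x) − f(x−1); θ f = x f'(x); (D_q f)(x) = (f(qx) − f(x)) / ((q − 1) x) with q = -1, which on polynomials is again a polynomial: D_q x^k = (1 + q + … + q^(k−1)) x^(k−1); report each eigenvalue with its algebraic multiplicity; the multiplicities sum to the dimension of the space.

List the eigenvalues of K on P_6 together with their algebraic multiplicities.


λ = 0 (multiplicity 1), λ = 1 (multiplicity 1), λ = 4 (multiplicity 1), λ = 9 (multiplicity 1), λ = 16 (multiplicity 1), λ = 25 (multiplicity 1), λ = 36 (multiplicity 1)

image of 1: 0
image of x: x + 3
image of x^2: 4x^2 + 8x + 7
image of x^3: 9x^3 + 23x^2 + 23x + 8
image of x^4: 16x^4 + 32x^3 + 58x^2 + 24x + 35
image of x^5: 25x^5 + 59x^4 + 114x^3 + 96x^2 + 169x + 12
image of x^6: 36x^6 + 72x^5 + 201x^4 + 200x^3 + 545x^2 + 48x + 135
the matrix is upper triangular; its diagonal is (0, 1, 4, 9, 16, 25, 36)
for a triangular matrix the eigenvalues are the diagonal entries, with algebraic multiplicity their repetition count


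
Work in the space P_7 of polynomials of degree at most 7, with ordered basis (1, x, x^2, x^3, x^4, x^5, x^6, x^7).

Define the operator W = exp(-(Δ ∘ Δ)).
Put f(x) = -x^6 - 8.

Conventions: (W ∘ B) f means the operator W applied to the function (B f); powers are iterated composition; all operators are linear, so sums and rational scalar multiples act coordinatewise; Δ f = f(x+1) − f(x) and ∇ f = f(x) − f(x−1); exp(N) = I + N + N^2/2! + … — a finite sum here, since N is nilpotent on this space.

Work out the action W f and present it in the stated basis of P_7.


order-1 term: 30x^4 + 120x^3 + 210x^2 + 180x + 62
order-2 term: -180x^2 - 720x - 780
order-3 term: 120
the series for exp(-(Δ ∘ Δ)) f terminates at order 3
exp(-(Δ ∘ Δ)) f = -x^6 + 30x^4 + 120x^3 + 30x^2 - 540x - 606

the result is g(x) = -x^6 + 30x^4 + 120x^3 + 30x^2 - 540x - 606


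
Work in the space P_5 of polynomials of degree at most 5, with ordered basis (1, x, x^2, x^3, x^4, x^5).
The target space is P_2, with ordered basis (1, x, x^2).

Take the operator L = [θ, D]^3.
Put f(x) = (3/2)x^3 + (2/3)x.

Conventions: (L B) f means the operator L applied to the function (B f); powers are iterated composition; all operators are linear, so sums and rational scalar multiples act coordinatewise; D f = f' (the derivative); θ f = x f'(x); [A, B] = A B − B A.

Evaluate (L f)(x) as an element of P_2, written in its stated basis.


D f = (9/2)x^2 + 2/3
θ D f = 9x^2
θ f = (9/2)x^3 + (2/3)x
D θ f = (27/2)x^2 + 2/3
[θ, D] f = -(9/2)x^2 - 2/3
D [θ, D] f = -9x
θ D [θ, D] f = -9x
θ [θ, D] f = -9x^2
D θ [θ, D] f = -18x
[θ, D] [θ, D] f = 9x
D [θ, D] [θ, D] f = 9
θ D [θ, D] [θ, D] f = 0
θ [θ, D] [θ, D] f = 9x
D θ [θ, D] [θ, D] f = 9
[θ, D] [θ, D] [θ, D] f = -9

the result is g(x) = -9


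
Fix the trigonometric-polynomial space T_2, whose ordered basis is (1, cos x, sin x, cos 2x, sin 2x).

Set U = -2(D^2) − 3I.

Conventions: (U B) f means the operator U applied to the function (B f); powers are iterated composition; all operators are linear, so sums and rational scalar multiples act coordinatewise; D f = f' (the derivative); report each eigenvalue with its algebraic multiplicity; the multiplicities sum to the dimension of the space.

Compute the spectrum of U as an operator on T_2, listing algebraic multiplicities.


image of 1: -3
image of cos x: -cos x
image of sin x: -sin x
image of cos 2x: 5cos 2x
image of sin 2x: 5sin 2x
the matrix is diagonal; its diagonal is (-3, -1, -1, 5, 5)
for a triangular matrix the eigenvalues are the diagonal entries, with algebraic multiplicity their repetition count

λ = -3 (multiplicity 1), λ = -1 (multiplicity 2), λ = 5 (multiplicity 2)


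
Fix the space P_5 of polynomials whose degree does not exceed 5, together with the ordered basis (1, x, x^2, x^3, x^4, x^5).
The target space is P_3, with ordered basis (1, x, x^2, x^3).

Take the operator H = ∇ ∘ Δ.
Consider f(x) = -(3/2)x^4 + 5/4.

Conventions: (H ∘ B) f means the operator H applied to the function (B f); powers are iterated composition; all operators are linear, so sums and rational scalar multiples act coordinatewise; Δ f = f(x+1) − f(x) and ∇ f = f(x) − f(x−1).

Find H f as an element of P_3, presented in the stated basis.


Δ f = -6x^3 - 9x^2 - 6x - 3/2
∇ Δ f = -18x^2 - 3

the image equals g(x) = -18x^2 - 3


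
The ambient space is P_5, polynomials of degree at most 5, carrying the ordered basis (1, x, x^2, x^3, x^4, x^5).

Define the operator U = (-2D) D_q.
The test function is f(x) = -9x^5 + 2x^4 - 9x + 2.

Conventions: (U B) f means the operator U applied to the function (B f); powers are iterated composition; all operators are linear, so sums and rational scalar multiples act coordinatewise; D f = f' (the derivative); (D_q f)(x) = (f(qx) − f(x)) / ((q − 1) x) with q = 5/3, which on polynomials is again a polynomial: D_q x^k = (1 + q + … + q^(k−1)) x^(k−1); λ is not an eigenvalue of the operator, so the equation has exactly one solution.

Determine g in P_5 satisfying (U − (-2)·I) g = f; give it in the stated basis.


the image equals g(x) = -(9/2)x^5 + x^4 - (2882/9)x^3 + (272/9)x^2 - (565601/162)x + 2203/27

write g with unknown coordinates in the stated basis and equate coefficients in (U − (-2)·I) g = f
solving from the highest basis element down gives g = -(9/2)x^5 + x^4 - (2882/9)x^3 + (272/9)x^2 - (565601/162)x + 2203/27
check: U g = (5764/9)x^3 - (544/9)x^2 + (564872/81)x - 4352/27
so U g − (-2)·g = -9x^5 + 2x^4 - 9x + 2 = f ✓


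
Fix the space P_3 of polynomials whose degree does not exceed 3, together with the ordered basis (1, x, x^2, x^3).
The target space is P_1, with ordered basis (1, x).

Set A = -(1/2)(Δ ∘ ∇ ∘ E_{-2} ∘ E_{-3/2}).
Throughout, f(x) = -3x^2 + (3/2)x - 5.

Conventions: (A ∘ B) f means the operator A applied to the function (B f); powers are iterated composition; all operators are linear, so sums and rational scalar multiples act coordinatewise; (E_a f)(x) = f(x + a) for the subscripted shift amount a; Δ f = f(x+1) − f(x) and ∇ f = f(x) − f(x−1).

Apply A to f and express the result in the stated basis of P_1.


E_{-3/2} f = -3x^2 + (21/2)x - 14
E_{-2} E_{-3/2} f = -3x^2 + (45/2)x - 47
∇ E_{-2} E_{-3/2} f = -6x + 51/2
Δ (∇ ∘ E_{-2}) E_{-3/2} f = -6
(-(1/2)(Δ ∘ ∇ ∘ E_{-2} ∘ E_{-3/2})) f = 3

the image equals g(x) = 3


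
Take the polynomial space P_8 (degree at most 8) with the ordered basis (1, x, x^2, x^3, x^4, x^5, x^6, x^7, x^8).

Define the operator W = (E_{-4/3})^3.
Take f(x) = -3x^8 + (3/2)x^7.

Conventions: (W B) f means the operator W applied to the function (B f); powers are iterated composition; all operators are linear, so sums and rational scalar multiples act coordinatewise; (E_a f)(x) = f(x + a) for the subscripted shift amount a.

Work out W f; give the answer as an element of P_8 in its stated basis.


the result is g(x) = -3x^8 + (195/2)x^7 - 1386x^6 + 11256x^5 - 57120x^4 + 185472x^3 - 376320x^2 + 436224x - 221184

E_{-4/3} f = -3x^8 + (67/2)x^7 - (490/3)x^6 + (4088/9)x^5 - (21280/27)x^4 + (70784/81)x^3 - (146944/243)x^2 + (174080/729)x - 90112/2187
E_{-4/3} E_{-4/3} f = -3x^8 + (131/2)x^7 - (1876/3)x^6 + (30688/9)x^5 - (313600/27)x^4 + (2050048/81)x^3 - (8372224/243)x^2 + (19529728/729)x - 19922944/2187
E_{-4/3} E_{-4/3} E_{-4/3} f = -3x^8 + (195/2)x^7 - 1386x^6 + 11256x^5 - 57120x^4 + 185472x^3 - 376320x^2 + 436224x - 221184


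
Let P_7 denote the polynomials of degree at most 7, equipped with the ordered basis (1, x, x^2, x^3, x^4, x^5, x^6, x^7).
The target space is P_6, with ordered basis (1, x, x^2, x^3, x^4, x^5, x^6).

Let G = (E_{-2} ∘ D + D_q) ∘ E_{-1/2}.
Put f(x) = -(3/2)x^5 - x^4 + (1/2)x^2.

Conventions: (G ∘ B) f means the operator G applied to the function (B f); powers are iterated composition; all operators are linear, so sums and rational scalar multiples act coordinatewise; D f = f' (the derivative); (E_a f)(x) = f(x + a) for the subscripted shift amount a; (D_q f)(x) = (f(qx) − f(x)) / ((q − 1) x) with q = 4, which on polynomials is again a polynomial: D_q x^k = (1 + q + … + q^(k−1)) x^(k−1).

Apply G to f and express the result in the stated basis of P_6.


the result is g(x) = -519x^4 + (1219/4)x^3 - 288x^2 + (3193/8)x - 3735/16

E_{-1/2} f = -(3/2)x^5 + (11/4)x^4 - (7/4)x^3 + (7/8)x^2 - (15/32)x + 7/64
D E_{-1/2} f = -(15/2)x^4 + 11x^3 - (21/4)x^2 + (7/4)x - 15/32
E_{-2} D E_{-1/2} f = -(15/2)x^4 + 71x^3 - (1005/4)x^2 + (1579/4)x - 7455/32
D_q E_{-1/2} f = -(1023/2)x^4 + (935/4)x^3 - (147/4)x^2 + (35/8)x - 15/32
(E_{-2} ∘ D + D_q) E_{-1/2} f = -519x^4 + (1219/4)x^3 - 288x^2 + (3193/8)x - 3735/16


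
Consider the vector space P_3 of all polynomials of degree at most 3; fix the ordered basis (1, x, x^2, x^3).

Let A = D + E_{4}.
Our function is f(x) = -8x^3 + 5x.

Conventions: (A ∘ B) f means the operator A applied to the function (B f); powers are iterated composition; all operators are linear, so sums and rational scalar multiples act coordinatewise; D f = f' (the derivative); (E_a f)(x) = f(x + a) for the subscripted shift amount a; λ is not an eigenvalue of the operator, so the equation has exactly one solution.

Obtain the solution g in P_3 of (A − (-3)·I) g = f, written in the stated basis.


write g with unknown coordinates in the stated basis and equate coefficients in (A − (-3)·I) g = f
solving from the highest basis element down gives g = -2x^3 + (15/2)x^2 + (13/2)x - 49/8
check: A g = -2x^3 - (45/2)x^2 - (29/2)x + 147/8
so A g − (-3)·g = -8x^3 + 5x = f ✓

g(x) = -2x^3 + (15/2)x^2 + (13/2)x - 49/8


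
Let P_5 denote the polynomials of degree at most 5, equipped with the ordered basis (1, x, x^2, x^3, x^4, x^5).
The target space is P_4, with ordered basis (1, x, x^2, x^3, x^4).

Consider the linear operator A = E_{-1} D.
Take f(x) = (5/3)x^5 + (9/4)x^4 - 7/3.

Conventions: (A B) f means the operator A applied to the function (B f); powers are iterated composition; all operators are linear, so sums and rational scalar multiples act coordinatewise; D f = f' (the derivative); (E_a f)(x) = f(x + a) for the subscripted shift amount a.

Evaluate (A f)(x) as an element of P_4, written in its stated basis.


g(x) = (25/3)x^4 - (73/3)x^3 + 23x^2 - (19/3)x - 2/3

D f = (25/3)x^4 + 9x^3
E_{-1} D f = (25/3)x^4 - (73/3)x^3 + 23x^2 - (19/3)x - 2/3


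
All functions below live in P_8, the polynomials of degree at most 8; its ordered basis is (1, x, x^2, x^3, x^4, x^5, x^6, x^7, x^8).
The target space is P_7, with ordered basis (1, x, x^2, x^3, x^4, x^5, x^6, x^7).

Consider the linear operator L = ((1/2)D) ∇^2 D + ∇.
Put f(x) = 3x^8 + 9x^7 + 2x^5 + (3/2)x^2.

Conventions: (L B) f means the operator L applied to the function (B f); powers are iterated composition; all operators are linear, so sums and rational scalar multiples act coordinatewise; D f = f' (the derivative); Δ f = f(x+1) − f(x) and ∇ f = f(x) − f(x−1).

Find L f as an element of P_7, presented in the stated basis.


D f = 24x^7 + 63x^6 + 10x^4 + 3x
∇ D f = 168x^6 - 126x^5 - 105x^4 + 460x^3 - 501x^2 + 250x - 46
∇ ∇ D f = 1008x^5 - 3150x^4 + 4200x^3 - 1770x^2 - 1164x + 1022
D ∇^2 D f = 5040x^4 - 12600x^3 + 12600x^2 - 3540x - 1164
((1/2)D) ∇^2 D f = 2520x^4 - 6300x^3 + 6300x^2 - 1770x - 582
∇ f = 24x^7 - 21x^6 - 21x^5 + 115x^4 - 167x^3 + 125x^2 - 46x + 13/2
(((1/2)D) ∇^2 D + ∇) f = 24x^7 - 21x^6 - 21x^5 + 2635x^4 - 6467x^3 + 6425x^2 - 1816x - 1151/2

the image equals g(x) = 24x^7 - 21x^6 - 21x^5 + 2635x^4 - 6467x^3 + 6425x^2 - 1816x - 1151/2


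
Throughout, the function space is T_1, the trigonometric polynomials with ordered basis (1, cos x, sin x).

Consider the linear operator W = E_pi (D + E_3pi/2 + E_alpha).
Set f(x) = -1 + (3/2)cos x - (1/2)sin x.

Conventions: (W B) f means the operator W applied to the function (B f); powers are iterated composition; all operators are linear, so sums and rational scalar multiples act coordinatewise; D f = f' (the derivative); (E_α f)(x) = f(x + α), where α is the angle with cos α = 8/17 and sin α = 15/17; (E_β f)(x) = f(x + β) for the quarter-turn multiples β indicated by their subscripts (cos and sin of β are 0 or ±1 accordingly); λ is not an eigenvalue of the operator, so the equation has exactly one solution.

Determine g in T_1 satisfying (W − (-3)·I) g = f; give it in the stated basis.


write g with unknown coordinates in the stated basis and equate coefficients in (W − (-3)·I) g = f
solving from the highest basis element down gives g = -1/5 + (57/122)cos x - (22/61)sin x
check: W g = -2/5 + (6/61)cos x + (71/122)sin x
so W g − (-3)·g = -1 + (3/2)cos x - (1/2)sin x = f ✓

the result is g(x) = -1/5 + (57/122)cos x - (22/61)sin x


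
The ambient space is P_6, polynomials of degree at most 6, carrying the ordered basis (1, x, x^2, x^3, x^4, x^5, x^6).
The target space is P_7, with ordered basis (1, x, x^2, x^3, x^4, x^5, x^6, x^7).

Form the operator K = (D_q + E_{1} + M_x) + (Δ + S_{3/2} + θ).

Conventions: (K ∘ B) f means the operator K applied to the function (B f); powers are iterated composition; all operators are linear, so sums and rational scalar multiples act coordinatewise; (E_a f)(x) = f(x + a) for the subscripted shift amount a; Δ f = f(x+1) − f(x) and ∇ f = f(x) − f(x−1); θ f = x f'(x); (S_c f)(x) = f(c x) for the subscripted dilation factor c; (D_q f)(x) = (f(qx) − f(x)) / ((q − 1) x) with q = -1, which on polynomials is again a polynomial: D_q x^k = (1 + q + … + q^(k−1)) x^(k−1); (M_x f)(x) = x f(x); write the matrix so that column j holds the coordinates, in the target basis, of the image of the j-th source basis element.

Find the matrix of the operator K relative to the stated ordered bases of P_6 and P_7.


the matrix is [[2, 3, 2, 2, 2, 2, 2]; [1, 7/2, 4, 6, 8, 10, 12]; [0, 1, 21/4, 7, 12, 20, 30]; [0, 0, 1, 59/8, 8, 20, 40]; [0, 0, 0, 1, 161/16, 11, 30]; [0, 0, 0, 0, 1, 435/32, 12]; [0, 0, 0, 0, 0, 1, 1177/64]; [0, 0, 0, 0, 0, 0, 1]] (rows listed top to bottom)

image of 1: x + 2
image of x: x^2 + (7/2)x + 3
image of x^2: x^3 + (21/4)x^2 + 4x + 2
image of x^3: x^4 + (59/8)x^3 + 7x^2 + 6x + 2
image of x^4: x^5 + (161/16)x^4 + 8x^3 + 12x^2 + 8x + 2
image of x^5: x^6 + (435/32)x^5 + 11x^4 + 20x^3 + 20x^2 + 10x + 2
image of x^6: x^7 + (1177/64)x^6 + 12x^5 + 30x^4 + 40x^3 + 30x^2 + 12x + 2
each image's coordinates form column j of the matrix


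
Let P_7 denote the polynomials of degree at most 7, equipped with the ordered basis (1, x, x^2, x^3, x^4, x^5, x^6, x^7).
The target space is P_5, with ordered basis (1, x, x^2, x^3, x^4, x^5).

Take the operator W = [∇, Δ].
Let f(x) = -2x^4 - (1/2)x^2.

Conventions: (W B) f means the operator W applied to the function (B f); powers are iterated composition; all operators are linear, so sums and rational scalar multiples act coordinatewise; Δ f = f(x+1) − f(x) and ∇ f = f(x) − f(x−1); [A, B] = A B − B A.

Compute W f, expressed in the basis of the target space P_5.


the image equals g(x) = 0

Δ f = -8x^3 - 12x^2 - 9x - 5/2
∇ Δ f = -24x^2 - 5
∇ f = -8x^3 + 12x^2 - 9x + 5/2
Δ ∇ f = -24x^2 - 5
[∇, Δ] f = 0


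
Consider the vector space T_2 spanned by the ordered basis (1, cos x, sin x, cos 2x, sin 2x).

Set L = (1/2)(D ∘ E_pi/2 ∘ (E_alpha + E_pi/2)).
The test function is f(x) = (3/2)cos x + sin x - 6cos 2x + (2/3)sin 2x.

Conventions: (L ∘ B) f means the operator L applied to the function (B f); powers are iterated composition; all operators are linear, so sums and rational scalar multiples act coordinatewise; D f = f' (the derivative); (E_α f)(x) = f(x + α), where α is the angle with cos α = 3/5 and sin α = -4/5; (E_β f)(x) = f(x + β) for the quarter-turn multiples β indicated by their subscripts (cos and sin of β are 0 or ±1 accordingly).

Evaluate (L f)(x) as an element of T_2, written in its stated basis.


E_alpha f = (1/10)cos x + (9/5)sin x + (26/25)cos 2x - (446/75)sin 2x
E_pi/2 f = cos x - (3/2)sin x + 6cos 2x - (2/3)sin 2x
(E_alpha + E_pi/2) f = (11/10)cos x + (3/10)sin x + (176/25)cos 2x - (496/75)sin 2x
E_pi/2 (E_alpha + E_pi/2) f = (3/10)cos x - (11/10)sin x - (176/25)cos 2x + (496/75)sin 2x
D E_pi/2 (E_alpha + E_pi/2) f = -(11/10)cos x - (3/10)sin x + (992/75)cos 2x + (352/25)sin 2x
((1/2)(D ∘ E_pi/2 ∘ (E_alpha + E_pi/2))) f = -(11/20)cos x - (3/20)sin x + (496/75)cos 2x + (176/25)sin 2x

g(x) = -(11/20)cos x - (3/20)sin x + (496/75)cos 2x + (176/25)sin 2x


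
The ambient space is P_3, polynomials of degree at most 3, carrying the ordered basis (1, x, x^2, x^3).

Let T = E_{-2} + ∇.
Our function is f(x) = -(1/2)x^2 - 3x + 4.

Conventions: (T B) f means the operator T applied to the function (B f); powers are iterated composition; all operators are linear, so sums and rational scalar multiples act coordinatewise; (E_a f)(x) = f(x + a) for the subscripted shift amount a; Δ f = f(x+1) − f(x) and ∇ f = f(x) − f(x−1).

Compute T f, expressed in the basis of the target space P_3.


the result is g(x) = -(1/2)x^2 - 2x + 11/2

E_{-2} f = -(1/2)x^2 - x + 8
∇ f = -x - 5/2
(E_{-2} + ∇) f = -(1/2)x^2 - 2x + 11/2


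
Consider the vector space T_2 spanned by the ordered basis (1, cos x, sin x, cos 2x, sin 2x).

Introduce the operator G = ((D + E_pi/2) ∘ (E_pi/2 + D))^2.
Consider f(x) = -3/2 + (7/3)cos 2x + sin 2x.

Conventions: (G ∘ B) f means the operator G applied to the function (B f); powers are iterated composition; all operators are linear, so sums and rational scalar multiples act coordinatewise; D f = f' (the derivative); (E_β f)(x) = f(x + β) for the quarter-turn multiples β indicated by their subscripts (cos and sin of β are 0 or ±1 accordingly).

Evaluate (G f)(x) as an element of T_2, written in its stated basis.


E_pi/2 f = -3/2 - (7/3)cos 2x - sin 2x
D f = 2cos 2x - (14/3)sin 2x
(E_pi/2 + D) f = -3/2 - (1/3)cos 2x - (17/3)sin 2x
D (E_pi/2 + D) f = -(34/3)cos 2x + (2/3)sin 2x
E_pi/2 (E_pi/2 + D) f = -3/2 + (1/3)cos 2x + (17/3)sin 2x
(D + E_pi/2) (E_pi/2 + D) f = -3/2 - 11cos 2x + (19/3)sin 2x
E_pi/2 ((D + E_pi/2) ∘ (E_pi/2 + D)) f = -3/2 + 11cos 2x - (19/3)sin 2x
D ((D + E_pi/2) ∘ (E_pi/2 + D)) f = (38/3)cos 2x + 22sin 2x
(E_pi/2 + D) ((D + E_pi/2) ∘ (E_pi/2 + D)) f = -3/2 + (71/3)cos 2x + (47/3)sin 2x
D (E_pi/2 + D) ((D + E_pi/2) ∘ (E_pi/2 + D)) f = (94/3)cos 2x - (142/3)sin 2x
E_pi/2 (E_pi/2 + D) ((D + E_pi/2) ∘ (E_pi/2 + D)) f = -3/2 - (71/3)cos 2x - (47/3)sin 2x
(D + E_pi/2) (E_pi/2 + D) ((D + E_pi/2) ∘ (E_pi/2 + D)) f = -3/2 + (23/3)cos 2x - 63sin 2x

g(x) = -3/2 + (23/3)cos 2x - 63sin 2x


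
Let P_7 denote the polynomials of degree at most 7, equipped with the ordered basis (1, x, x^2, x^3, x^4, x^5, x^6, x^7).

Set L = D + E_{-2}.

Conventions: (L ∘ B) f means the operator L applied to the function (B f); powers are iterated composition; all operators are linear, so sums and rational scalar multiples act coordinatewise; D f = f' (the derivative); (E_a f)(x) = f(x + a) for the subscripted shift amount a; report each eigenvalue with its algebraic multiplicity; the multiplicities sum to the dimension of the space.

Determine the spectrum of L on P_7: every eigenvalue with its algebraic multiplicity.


λ = 1 (multiplicity 8)

image of 1: 1
image of x: x - 1
image of x^2: x^2 - 2x + 4
image of x^3: x^3 - 3x^2 + 12x - 8
image of x^4: x^4 - 4x^3 + 24x^2 - 32x + 16
image of x^5: x^5 - 5x^4 + 40x^3 - 80x^2 + 80x - 32
image of x^6: x^6 - 6x^5 + 60x^4 - 160x^3 + 240x^2 - 192x + 64
image of x^7: x^7 - 7x^6 + 84x^5 - 280x^4 + 560x^3 - 672x^2 + 448x - 128
the matrix is upper triangular; its diagonal is (1, 1, 1, 1, 1, 1, 1, 1)
for a triangular matrix the eigenvalues are the diagonal entries, with algebraic multiplicity their repetition count


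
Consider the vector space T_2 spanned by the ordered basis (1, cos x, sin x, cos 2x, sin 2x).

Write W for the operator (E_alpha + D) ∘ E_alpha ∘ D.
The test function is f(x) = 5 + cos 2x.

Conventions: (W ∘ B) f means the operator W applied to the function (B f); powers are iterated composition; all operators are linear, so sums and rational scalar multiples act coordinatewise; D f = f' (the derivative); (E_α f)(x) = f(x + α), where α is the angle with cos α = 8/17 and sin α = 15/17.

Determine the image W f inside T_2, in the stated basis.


g(x) = (340676/83521)cos 2x + (340798/83521)sin 2x

D f = -2sin 2x
E_alpha D f = -(480/289)cos 2x + (322/289)sin 2x
E_alpha (E_alpha ∘ D) f = (154560/83521)cos 2x + (63358/83521)sin 2x
D (E_alpha ∘ D) f = (644/289)cos 2x + (960/289)sin 2x
(E_alpha + D) (E_alpha ∘ D) f = (340676/83521)cos 2x + (340798/83521)sin 2x


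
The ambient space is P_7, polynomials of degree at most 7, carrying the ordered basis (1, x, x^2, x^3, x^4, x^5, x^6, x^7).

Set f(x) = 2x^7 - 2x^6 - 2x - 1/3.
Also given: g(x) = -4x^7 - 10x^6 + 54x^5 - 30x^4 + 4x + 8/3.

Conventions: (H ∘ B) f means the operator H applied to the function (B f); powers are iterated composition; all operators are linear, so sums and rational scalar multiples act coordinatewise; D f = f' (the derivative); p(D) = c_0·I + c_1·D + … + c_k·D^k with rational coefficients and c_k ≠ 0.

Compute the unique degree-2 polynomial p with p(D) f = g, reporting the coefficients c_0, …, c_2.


c_0 = -2, c_1 = -1, c_2 = 1/2

D^0 f = 2x^7 - 2x^6 - 2x - 1/3
D^1 f = 14x^6 - 12x^5 - 2
D^2 f = 84x^5 - 60x^4
matching coefficients of g against c_0 f + c_1 Df + … from the top degree down determines the c_i
solution: c_0 = -2, c_1 = -1, c_2 = 1/2


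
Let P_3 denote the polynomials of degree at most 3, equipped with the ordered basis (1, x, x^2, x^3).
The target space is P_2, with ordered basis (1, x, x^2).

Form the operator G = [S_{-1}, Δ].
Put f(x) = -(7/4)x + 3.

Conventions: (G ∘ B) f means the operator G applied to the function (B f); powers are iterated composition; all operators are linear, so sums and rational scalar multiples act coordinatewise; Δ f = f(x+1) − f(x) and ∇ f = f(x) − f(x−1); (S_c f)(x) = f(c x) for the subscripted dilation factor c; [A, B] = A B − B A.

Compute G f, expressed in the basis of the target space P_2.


g(x) = -7/2

Δ f = -7/4
S_{-1} Δ f = -7/4
S_{-1} f = (7/4)x + 3
Δ S_{-1} f = 7/4
[S_{-1}, Δ] f = -7/2


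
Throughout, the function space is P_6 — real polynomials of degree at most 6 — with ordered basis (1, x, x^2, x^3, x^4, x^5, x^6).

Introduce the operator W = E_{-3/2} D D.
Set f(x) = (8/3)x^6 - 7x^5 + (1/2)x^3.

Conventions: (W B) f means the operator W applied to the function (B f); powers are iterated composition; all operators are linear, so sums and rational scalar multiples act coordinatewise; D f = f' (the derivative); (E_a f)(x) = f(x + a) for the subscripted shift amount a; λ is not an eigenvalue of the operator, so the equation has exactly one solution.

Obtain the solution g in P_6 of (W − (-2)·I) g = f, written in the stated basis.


g(x) = (4/3)x^6 - (7/2)x^5 - 20x^4 + (621/4)x^3 - (615/2)x^2 - (639/2)x + 4227/4

write g with unknown coordinates in the stated basis and equate coefficients in (W − (-2)·I) g = f
solving from the highest basis element down gives g = (4/3)x^6 - (7/2)x^5 - 20x^4 + (621/4)x^3 - (615/2)x^2 - (639/2)x + 4227/4
check: W g = 40x^4 - 310x^3 + 615x^2 + 639x - 4227/2
so W g − (-2)·g = (8/3)x^6 - 7x^5 + (1/2)x^3 = f ✓


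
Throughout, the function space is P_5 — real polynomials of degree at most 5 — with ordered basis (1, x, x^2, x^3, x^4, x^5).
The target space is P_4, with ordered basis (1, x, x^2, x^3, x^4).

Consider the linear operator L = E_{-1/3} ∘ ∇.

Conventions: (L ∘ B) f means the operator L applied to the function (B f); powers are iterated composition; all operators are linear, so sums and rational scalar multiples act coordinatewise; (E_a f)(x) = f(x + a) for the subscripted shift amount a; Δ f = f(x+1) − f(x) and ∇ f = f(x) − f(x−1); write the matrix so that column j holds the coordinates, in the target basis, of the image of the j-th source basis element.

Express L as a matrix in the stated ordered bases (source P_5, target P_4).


image of 1: 0
image of x: 1
image of x^2: 2x - 5/3
image of x^3: 3x^2 - 5x + 7/3
image of x^4: 4x^3 - 10x^2 + (28/3)x - 85/27
image of x^5: 5x^4 - (50/3)x^3 + (70/3)x^2 - (425/27)x + 341/81
each image's coordinates form column j of the matrix

the matrix is [[0, 1, -5/3, 7/3, -85/27, 341/81]; [0, 0, 2, -5, 28/3, -425/27]; [0, 0, 0, 3, -10, 70/3]; [0, 0, 0, 0, 4, -50/3]; [0, 0, 0, 0, 0, 5]] (rows listed top to bottom)


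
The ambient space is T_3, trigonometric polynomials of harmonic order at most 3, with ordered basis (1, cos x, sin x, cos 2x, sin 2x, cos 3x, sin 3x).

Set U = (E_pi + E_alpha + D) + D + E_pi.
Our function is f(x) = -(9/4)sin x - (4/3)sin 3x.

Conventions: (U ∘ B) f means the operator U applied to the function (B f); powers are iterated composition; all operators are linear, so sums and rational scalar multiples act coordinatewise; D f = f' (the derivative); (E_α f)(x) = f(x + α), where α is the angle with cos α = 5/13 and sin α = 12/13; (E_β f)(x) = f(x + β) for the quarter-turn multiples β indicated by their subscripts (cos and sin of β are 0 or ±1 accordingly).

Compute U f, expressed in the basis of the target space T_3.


E_pi f = (9/4)sin x + (4/3)sin 3x
E_alpha f = -(27/13)cos x - (45/52)sin x + (1104/2197)cos 3x + (8140/6591)sin 3x
D f = -(9/4)cos x - 4cos 3x
(E_pi + E_alpha + D) f = -(225/52)cos x + (18/13)sin x - (7684/2197)cos 3x + (16928/6591)sin 3x
D f = -(9/4)cos x - 4cos 3x
E_pi f = (9/4)sin x + (4/3)sin 3x
((E_pi + E_alpha + D) + D + E_pi) f = -(171/26)cos x + (189/52)sin x - (16472/2197)cos 3x + (8572/2197)sin 3x

g(x) = -(171/26)cos x + (189/52)sin x - (16472/2197)cos 3x + (8572/2197)sin 3x


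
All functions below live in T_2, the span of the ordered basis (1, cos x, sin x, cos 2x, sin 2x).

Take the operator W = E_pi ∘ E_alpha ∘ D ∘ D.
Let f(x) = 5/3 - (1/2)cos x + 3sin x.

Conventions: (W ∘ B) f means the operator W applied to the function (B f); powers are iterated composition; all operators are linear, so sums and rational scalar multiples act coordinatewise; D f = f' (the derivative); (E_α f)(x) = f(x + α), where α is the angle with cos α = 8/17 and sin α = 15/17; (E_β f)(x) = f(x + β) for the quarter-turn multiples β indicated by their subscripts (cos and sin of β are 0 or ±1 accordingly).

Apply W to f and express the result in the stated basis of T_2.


D f = 3cos x + (1/2)sin x
D D f = (1/2)cos x - 3sin x
E_alpha D D f = -(41/17)cos x - (63/34)sin x
E_pi (E_alpha ∘ D ∘ D) f = (41/17)cos x + (63/34)sin x

g(x) = (41/17)cos x + (63/34)sin x


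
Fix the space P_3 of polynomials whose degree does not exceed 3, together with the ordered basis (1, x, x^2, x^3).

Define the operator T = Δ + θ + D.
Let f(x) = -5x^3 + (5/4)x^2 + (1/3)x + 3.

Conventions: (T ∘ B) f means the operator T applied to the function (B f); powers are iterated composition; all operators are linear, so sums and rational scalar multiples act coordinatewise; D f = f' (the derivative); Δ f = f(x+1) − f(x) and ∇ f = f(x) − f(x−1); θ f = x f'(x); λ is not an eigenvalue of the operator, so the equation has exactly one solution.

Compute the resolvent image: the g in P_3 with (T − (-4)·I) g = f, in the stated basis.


the image equals g(x) = -(5/7)x^3 + (155/168)x^2 - (17/70)x + 2753/3360

write g with unknown coordinates in the stated basis and equate coefficients in (T − (-4)·I) g = f
solving from the highest basis element down gives g = -(5/7)x^3 + (155/168)x^2 - (17/70)x + 2753/3360
check: T g = -(15/7)x^3 - (205/84)x^2 + (137/105)x - 233/840
so T g − (-4)·g = -5x^3 + (5/4)x^2 + (1/3)x + 3 = f ✓


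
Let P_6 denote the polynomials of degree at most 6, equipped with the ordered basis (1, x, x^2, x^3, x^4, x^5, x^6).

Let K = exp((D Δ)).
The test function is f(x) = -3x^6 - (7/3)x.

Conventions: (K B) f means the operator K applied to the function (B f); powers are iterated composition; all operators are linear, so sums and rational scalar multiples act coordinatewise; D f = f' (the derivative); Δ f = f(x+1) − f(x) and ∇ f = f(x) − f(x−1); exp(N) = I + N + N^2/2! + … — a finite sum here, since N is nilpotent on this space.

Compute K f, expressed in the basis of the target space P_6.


order-1 term: -90x^4 - 180x^3 - 180x^2 - 90x - 18
order-2 term: -540x^2 - 1080x - 630
order-3 term: -360
the series for exp((D Δ)) f terminates at order 3
exp((D Δ)) f = -3x^6 - 90x^4 - 180x^3 - 720x^2 - (3517/3)x - 1008

g(x) = -3x^6 - 90x^4 - 180x^3 - 720x^2 - (3517/3)x - 1008


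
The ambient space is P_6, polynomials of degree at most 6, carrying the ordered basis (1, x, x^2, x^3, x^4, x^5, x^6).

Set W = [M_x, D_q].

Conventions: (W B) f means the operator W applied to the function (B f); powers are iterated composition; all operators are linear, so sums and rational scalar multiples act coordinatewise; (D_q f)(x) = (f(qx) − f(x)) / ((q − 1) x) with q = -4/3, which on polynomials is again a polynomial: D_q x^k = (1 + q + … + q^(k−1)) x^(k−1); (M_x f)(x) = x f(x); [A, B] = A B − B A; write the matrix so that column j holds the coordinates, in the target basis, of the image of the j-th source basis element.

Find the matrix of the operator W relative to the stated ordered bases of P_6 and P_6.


the matrix is [[-1, 0, 0, 0, 0, 0, 0]; [0, 4/3, 0, 0, 0, 0, 0]; [0, 0, -16/9, 0, 0, 0, 0]; [0, 0, 0, 64/27, 0, 0, 0]; [0, 0, 0, 0, -256/81, 0, 0]; [0, 0, 0, 0, 0, 1024/243, 0]; [0, 0, 0, 0, 0, 0, -4096/729]] (rows listed top to bottom)

image of 1: -1
image of x: (4/3)x
image of x^2: -(16/9)x^2
image of x^3: (64/27)x^3
image of x^4: -(256/81)x^4
image of x^5: (1024/243)x^5
image of x^6: -(4096/729)x^6
each image's coordinates form column j of the matrix


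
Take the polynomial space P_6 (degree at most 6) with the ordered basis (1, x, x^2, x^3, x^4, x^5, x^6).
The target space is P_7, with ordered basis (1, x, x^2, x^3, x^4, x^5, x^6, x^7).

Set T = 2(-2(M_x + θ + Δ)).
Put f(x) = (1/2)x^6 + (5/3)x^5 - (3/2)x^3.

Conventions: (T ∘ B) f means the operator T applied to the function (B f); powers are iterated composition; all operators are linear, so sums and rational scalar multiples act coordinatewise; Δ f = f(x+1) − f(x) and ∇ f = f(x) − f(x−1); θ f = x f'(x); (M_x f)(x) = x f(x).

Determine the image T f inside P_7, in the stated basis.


M_x f = (1/2)x^7 + (5/3)x^6 - (3/2)x^4
θ f = 3x^6 + (25/3)x^5 - (9/2)x^3
Δ f = 3x^5 + (95/6)x^4 + (80/3)x^3 + (59/3)x^2 + (41/6)x + 2/3
(M_x + θ + Δ) f = (1/2)x^7 + (14/3)x^6 + (34/3)x^5 + (43/3)x^4 + (133/6)x^3 + (59/3)x^2 + (41/6)x + 2/3
(-2(M_x + θ + Δ)) f = -x^7 - (28/3)x^6 - (68/3)x^5 - (86/3)x^4 - (133/3)x^3 - (118/3)x^2 - (41/3)x - 4/3
(2(-2(M_x + θ + Δ))) f = -2x^7 - (56/3)x^6 - (136/3)x^5 - (172/3)x^4 - (266/3)x^3 - (236/3)x^2 - (82/3)x - 8/3

the result is g(x) = -2x^7 - (56/3)x^6 - (136/3)x^5 - (172/3)x^4 - (266/3)x^3 - (236/3)x^2 - (82/3)x - 8/3


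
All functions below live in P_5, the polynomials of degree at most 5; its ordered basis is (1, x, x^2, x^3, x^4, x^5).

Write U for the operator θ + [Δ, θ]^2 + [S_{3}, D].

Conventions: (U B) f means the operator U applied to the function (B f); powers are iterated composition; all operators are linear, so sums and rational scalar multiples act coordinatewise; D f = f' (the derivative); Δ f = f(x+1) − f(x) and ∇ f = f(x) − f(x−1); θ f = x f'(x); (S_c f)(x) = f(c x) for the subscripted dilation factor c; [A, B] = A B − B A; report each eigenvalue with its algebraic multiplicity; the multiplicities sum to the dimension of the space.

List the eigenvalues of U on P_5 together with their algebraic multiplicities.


λ = 0 (multiplicity 1), λ = 1 (multiplicity 1), λ = 2 (multiplicity 1), λ = 3 (multiplicity 1), λ = 4 (multiplicity 1), λ = 5 (multiplicity 1)

image of 1: 0
image of x: x - 2
image of x^2: 2x^2 - 12x + 2
image of x^3: 3x^3 - 54x^2 + 6x + 12
image of x^4: 4x^4 - 216x^3 + 12x^2 + 48x + 48
image of x^5: 5x^5 - 810x^4 + 20x^3 + 120x^2 + 240x + 160
the matrix is upper triangular; its diagonal is (0, 1, 2, 3, 4, 5)
for a triangular matrix the eigenvalues are the diagonal entries, with algebraic multiplicity their repetition count
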